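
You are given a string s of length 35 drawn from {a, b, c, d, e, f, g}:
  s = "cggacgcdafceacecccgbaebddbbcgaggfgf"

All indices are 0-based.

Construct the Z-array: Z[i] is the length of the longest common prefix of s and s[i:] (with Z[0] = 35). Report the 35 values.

[35, 0, 0, 0, 2, 0, 1, 0, 0, 0, 1, 0, 0, 1, 0, 1, 1, 2, 0, 0, 0, 0, 0, 0, 0, 0, 0, 2, 0, 0, 0, 0, 0, 0, 0]

Z[0]=35
i=1: fresh scan; Z[1]=0
i=2: fresh scan; Z[2]=0
i=3: fresh scan; Z[3]=0
i=4: fresh scan; Z[4]=2 extend→box=[4,6)
i=5: min(r-i=1, Z[1]=0)=0; Z[5]=0
i=6: fresh scan; Z[6]=1 extend→box=[6,7)
i=7: fresh scan; Z[7]=0
i=8: fresh scan; Z[8]=0
i=9: fresh scan; Z[9]=0
i=10: fresh scan; Z[10]=1 extend→box=[10,11)
i=11: fresh scan; Z[11]=0
i=12: fresh scan; Z[12]=0
i=13: fresh scan; Z[13]=1 extend→box=[13,14)
i=14: fresh scan; Z[14]=0
i=15: fresh scan; Z[15]=1 extend→box=[15,16)
i=16: fresh scan; Z[16]=1 extend→box=[16,17)
i=17: fresh scan; Z[17]=2 extend→box=[17,19)
i=18: min(r-i=1, Z[1]=0)=0; Z[18]=0
i=19: fresh scan; Z[19]=0
i=20: fresh scan; Z[20]=0
i=21: fresh scan; Z[21]=0
i=22: fresh scan; Z[22]=0
i=23: fresh scan; Z[23]=0
i=24: fresh scan; Z[24]=0
i=25: fresh scan; Z[25]=0
i=26: fresh scan; Z[26]=0
i=27: fresh scan; Z[27]=2 extend→box=[27,29)
i=28: min(r-i=1, Z[1]=0)=0; Z[28]=0
i=29: fresh scan; Z[29]=0
i=30: fresh scan; Z[30]=0
i=31: fresh scan; Z[31]=0
i=32: fresh scan; Z[32]=0
i=33: fresh scan; Z[33]=0
i=34: fresh scan; Z[34]=0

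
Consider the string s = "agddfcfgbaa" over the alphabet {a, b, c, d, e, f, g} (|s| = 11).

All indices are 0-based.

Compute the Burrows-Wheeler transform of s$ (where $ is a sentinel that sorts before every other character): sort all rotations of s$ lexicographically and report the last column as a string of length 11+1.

rank  rotation      last
    0  $agddfcfgbaa  a
    1  a$agddfcfgba  a
    2  aa$agddfcfgb  b
    3  agddfcfgbaa$  $
    4  baa$agddfcfg  g
    5  cfgbaa$agddf  f
    6  ddfcfgbaa$ag  g
    7  dfcfgbaa$agd  d
    8  fcfgbaa$agdd  d
    9  fgbaa$agddfc  c
   10  gbaa$agddfcf  f
   11  gddfcfgbaa$a  a

aab$gfgddcfa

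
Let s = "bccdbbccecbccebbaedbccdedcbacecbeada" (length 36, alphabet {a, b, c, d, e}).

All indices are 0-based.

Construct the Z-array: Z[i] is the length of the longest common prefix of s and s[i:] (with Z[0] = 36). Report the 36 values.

Z[0]=36
i=1: i≥r, start 0; Z[1]=0
i=2: i≥r, start 0; Z[2]=0
i=3: i≥r, start 0; Z[3]=0
i=4: i≥r, start 0; Z[4]=1 grow→box=[4,5)
i=5: i≥r, start 0; Z[5]=3 grow→box=[5,8)
i=6: min(r-i=2, Z[1]=0)=0; Z[6]=0
i=7: min(r-i=1, Z[2]=0)=0; Z[7]=0
i=8: i≥r, start 0; Z[8]=0
i=9: i≥r, start 0; Z[9]=0
i=10: i≥r, start 0; Z[10]=3 grow→box=[10,13)
i=11: min(r-i=2, Z[1]=0)=0; Z[11]=0
i=12: min(r-i=1, Z[2]=0)=0; Z[12]=0
i=13: i≥r, start 0; Z[13]=0
i=14: i≥r, start 0; Z[14]=1 grow→box=[14,15)
i=15: i≥r, start 0; Z[15]=1 grow→box=[15,16)
i=16: i≥r, start 0; Z[16]=0
i=17: i≥r, start 0; Z[17]=0
i=18: i≥r, start 0; Z[18]=0
i=19: i≥r, start 0; Z[19]=4 grow→box=[19,23)
i=20: min(r-i=3, Z[1]=0)=0; Z[20]=0
i=21: min(r-i=2, Z[2]=0)=0; Z[21]=0
i=22: min(r-i=1, Z[3]=0)=0; Z[22]=0
i=23: i≥r, start 0; Z[23]=0
i=24: i≥r, start 0; Z[24]=0
i=25: i≥r, start 0; Z[25]=0
i=26: i≥r, start 0; Z[26]=1 grow→box=[26,27)
i=27: i≥r, start 0; Z[27]=0
i=28: i≥r, start 0; Z[28]=0
i=29: i≥r, start 0; Z[29]=0
i=30: i≥r, start 0; Z[30]=0
i=31: i≥r, start 0; Z[31]=1 grow→box=[31,32)
i=32: i≥r, start 0; Z[32]=0
i=33: i≥r, start 0; Z[33]=0
i=34: i≥r, start 0; Z[34]=0
i=35: i≥r, start 0; Z[35]=0

[36, 0, 0, 0, 1, 3, 0, 0, 0, 0, 3, 0, 0, 0, 1, 1, 0, 0, 0, 4, 0, 0, 0, 0, 0, 0, 1, 0, 0, 0, 0, 1, 0, 0, 0, 0]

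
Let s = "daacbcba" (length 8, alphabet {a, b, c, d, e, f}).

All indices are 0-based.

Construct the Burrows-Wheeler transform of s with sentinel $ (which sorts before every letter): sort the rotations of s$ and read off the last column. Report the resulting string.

rank  rotation   last
    0  $daacbcba  a
    1  a$daacbcb  b
    2  aacbcba$d  d
    3  acbcba$da  a
    4  ba$daacbc  c
    5  bcba$daac  c
    6  cba$daacb  b
    7  cbcba$daa  a
    8  daacbcba$  $

abdaccba$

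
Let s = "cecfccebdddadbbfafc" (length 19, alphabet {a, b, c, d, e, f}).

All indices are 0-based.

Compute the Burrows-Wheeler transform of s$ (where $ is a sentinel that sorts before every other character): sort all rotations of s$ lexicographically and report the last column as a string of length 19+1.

rank  rotation              last
    0  $cecfccebdddadbbfafc  c
    1  adbbfafc$cecfccebddd  d
    2  afc$cecfccebdddadbbf  f
    3  bbfafc$cecfccebdddad  d
    4  bdddadbbfafc$cecfcce  e
    5  bfafc$cecfccebdddadb  b
    6  c$cecfccebdddadbbfaf  f
    7  ccebdddadbbfafc$cecf  f
    8  cebdddadbbfafc$cecfc  c
    9  cecfccebdddadbbfafc$  $
   10  cfccebdddadbbfafc$ce  e
   11  dadbbfafc$cecfccebdd  d
   12  dbbfafc$cecfccebddda  a
   13  ddadbbfafc$cecfccebd  d
   14  dddadbbfafc$cecfcceb  b
   15  ebdddadbbfafc$cecfcc  c
   16  ecfccebdddadbbfafc$c  c
   17  fafc$cecfccebdddadbb  b
   18  fc$cecfccebdddadbbfa  a
   19  fccebdddadbbfafc$cec  c

cdfdebffc$edadbccbac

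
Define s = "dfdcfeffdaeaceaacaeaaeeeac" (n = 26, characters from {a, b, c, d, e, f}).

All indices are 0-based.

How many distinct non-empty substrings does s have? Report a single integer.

rank | idx | suffix
   0 |  14 | aacaeaaeeeac
   1 |  19 | aaeeeac
   2 |  24 | ac
   3 |  15 | acaeaaeeeac
   4 |  11 | aceaacaeaaeeeac
   5 |  17 | aeaaeeeac
   6 |   9 | aeaceaacaeaaeeeac
   7 |  20 | aeeeac
   8 |  25 | c
   9 |  16 | caeaaeeeac
  10 |  12 | ceaacaeaaeeeac
  11 |   3 | cfeffdaeaceaacaeaaeeeac
  12 |   8 | daeaceaacaeaaeeeac
  13 |   2 | dcfeffdaeaceaacaeaaeeeac
  14 |   0 | dfdcfeffdaeaceaacaeaaeeeac
  15 |  13 | eaacaeaaeeeac
  16 |  18 | eaaeeeac
  17 |  23 | eac
  18 |  10 | eaceaacaeaaeeeac
  19 |  22 | eeac
  20 |  21 | eeeac
  21 |   5 | effdaeaceaacaeaaeeeac
  22 |   7 | fdaeaceaacaeaaeeeac
  23 |   1 | fdcfeffdaeaceaacaeaaeeeac
  24 |   4 | feffdaeaceaacaeaaeeeac
  25 |   6 | ffdaeaceaacaeaaeeeac

SA = [14, 19, 24, 15, 11, 17, 9, 20, 25, 16, 12, 3, 8, 2, 0, 13, 18, 23, 10, 22, 21, 5, 7, 1, 4, 6]
[i] adj suffixes → lcp
  [1] 14/19 → 2 ('aa')
  [2] 19/24 → 1 ('a')
  [3] 24/15 → 2 ('ac')
  [4] 15/11 → 2 ('ac')
  [5] 11/17 → 1 ('a')
  [6] 17/9 → 3 ('aea')
  [7] 9/20 → 2 ('ae')
  [8] 20/25 → 0 ('')
  [9] 25/16 → 1 ('c')
  [10] 16/12 → 1 ('c')
  [11] 12/3 → 1 ('c')
  [12] 3/8 → 0 ('')
  [13] 8/2 → 1 ('d')
  [14] 2/0 → 1 ('d')
  [15] 0/13 → 0 ('')
  [16] 13/18 → 3 ('eaa')
  [17] 18/23 → 2 ('ea')
  [18] 23/10 → 3 ('eac')
  [19] 10/22 → 1 ('e')
  [20] 22/21 → 2 ('ee')
  [21] 21/5 → 1 ('e')
  [22] 5/7 → 0 ('')
  [23] 7/1 → 2 ('fd')
  [24] 1/4 → 1 ('f')
  [25] 4/6 → 1 ('f')

n(n+1)/2 = 26·27/2 = 351
Σ LCP = 0 + 2 + 1 + 2 + 2 + 1 + 3 + 2 + 0 + 1 + 1 + 1 + 0 + 1 + 1 + 0 + 3 + 2 + 3 + 1 + 2 + 1 + 0 + 2 + 1 + 1 = 34
distinct = 351 − 34 = 317

317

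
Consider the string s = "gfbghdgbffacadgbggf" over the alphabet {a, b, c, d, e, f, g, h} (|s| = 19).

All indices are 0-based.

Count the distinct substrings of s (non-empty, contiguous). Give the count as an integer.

173

sorted suffixes:
  #0 SA[0]=10  'acadgbggf'
  #1 SA[1]=12  'adgbggf'
  #2 SA[2]=7  'bffacadgbggf'
  #3 SA[3]=15  'bggf'
  #4 SA[4]=2  'bghdgbffacadgbggf'
  #5 SA[5]=11  'cadgbggf'
  #6 SA[6]=5  'dgbffacadgbggf'
  #7 SA[7]=13  'dgbggf'
  #8 SA[8]=18  'f'
  #9 SA[9]=9  'facadgbggf'
  #10 SA[10]=1  'fbghdgbffacadgbggf'
  #11 SA[11]=8  'ffacadgbggf'
  #12 SA[12]=6  'gbffacadgbggf'
  #13 SA[13]=14  'gbggf'
  #14 SA[14]=17  'gf'
  #15 SA[15]=0  'gfbghdgbffacadgbggf'
  #16 SA[16]=16  'ggf'
  #17 SA[17]=3  'ghdgbffacadgbggf'
  #18 SA[18]=4  'hdgbffacadgbggf'

SA = [10, 12, 7, 15, 2, 11, 5, 13, 18, 9, 1, 8, 6, 14, 17, 0, 16, 3, 4]
i: (SA[i-1],SA[i]) lcp shared
  1: (10,12) 1 'a'
  2: (12,7) 0 ''
  3: (7,15) 1 'b'
  4: (15,2) 2 'bg'
  5: (2,11) 0 ''
  6: (11,5) 0 ''
  7: (5,13) 3 'dgb'
  8: (13,18) 0 ''
  9: (18,9) 1 'f'
  10: (9,1) 1 'f'
  11: (1,8) 1 'f'
  12: (8,6) 0 ''
  13: (6,14) 2 'gb'
  14: (14,17) 1 'g'
  15: (17,0) 2 'gf'
  16: (0,16) 1 'g'
  17: (16,3) 1 'g'
  18: (3,4) 0 ''

n(n+1)/2 = 19·20/2 = 190
Σ LCP = 0 + 1 + 0 + 1 + 2 + 0 + 0 + 3 + 0 + 1 + 1 + 1 + 0 + 2 + 1 + 2 + 1 + 1 + 0 = 17
distinct = 190 − 17 = 173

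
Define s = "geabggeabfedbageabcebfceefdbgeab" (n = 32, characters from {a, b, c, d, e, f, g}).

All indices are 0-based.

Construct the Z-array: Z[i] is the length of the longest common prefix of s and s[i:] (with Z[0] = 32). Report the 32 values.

[32, 0, 0, 0, 1, 4, 0, 0, 0, 0, 0, 0, 0, 0, 4, 0, 0, 0, 0, 0, 0, 0, 0, 0, 0, 0, 0, 0, 4, 0, 0, 0]

Z[0]=32
i=1: fresh scan; Z[1]=0
i=2: fresh scan; Z[2]=0
i=3: fresh scan; Z[3]=0
i=4: fresh scan; Z[4]=1 extend→box=[4,5)
i=5: fresh scan; Z[5]=4 extend→box=[5,9)
i=6: min(r-i=3, Z[1]=0)=0; Z[6]=0
i=7: min(r-i=2, Z[2]=0)=0; Z[7]=0
i=8: min(r-i=1, Z[3]=0)=0; Z[8]=0
i=9: fresh scan; Z[9]=0
i=10: fresh scan; Z[10]=0
i=11: fresh scan; Z[11]=0
i=12: fresh scan; Z[12]=0
i=13: fresh scan; Z[13]=0
i=14: fresh scan; Z[14]=4 extend→box=[14,18)
i=15: min(r-i=3, Z[1]=0)=0; Z[15]=0
i=16: min(r-i=2, Z[2]=0)=0; Z[16]=0
i=17: min(r-i=1, Z[3]=0)=0; Z[17]=0
i=18: fresh scan; Z[18]=0
i=19: fresh scan; Z[19]=0
i=20: fresh scan; Z[20]=0
i=21: fresh scan; Z[21]=0
i=22: fresh scan; Z[22]=0
i=23: fresh scan; Z[23]=0
i=24: fresh scan; Z[24]=0
i=25: fresh scan; Z[25]=0
i=26: fresh scan; Z[26]=0
i=27: fresh scan; Z[27]=0
i=28: fresh scan; Z[28]=4 extend→box=[28,32)
i=29: min(r-i=3, Z[1]=0)=0; Z[29]=0
i=30: min(r-i=2, Z[2]=0)=0; Z[30]=0
i=31: min(r-i=1, Z[3]=0)=0; Z[31]=0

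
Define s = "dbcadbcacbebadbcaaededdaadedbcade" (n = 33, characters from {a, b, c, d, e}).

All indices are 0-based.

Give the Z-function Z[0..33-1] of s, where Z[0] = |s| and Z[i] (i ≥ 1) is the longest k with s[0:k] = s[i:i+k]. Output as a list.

[33, 0, 0, 0, 4, 0, 0, 0, 0, 0, 0, 0, 0, 4, 0, 0, 0, 0, 0, 1, 0, 1, 1, 0, 0, 1, 0, 5, 0, 0, 0, 1, 0]

Z[0]=33
i=1: outside box; Z[1]=0
i=2: outside box; Z[2]=0
i=3: outside box; Z[3]=0
i=4: outside box; Z[4]=4 grow→box=[4,8)
i=5: min(r-i=3, Z[1]=0)=0; Z[5]=0
i=6: min(r-i=2, Z[2]=0)=0; Z[6]=0
i=7: min(r-i=1, Z[3]=0)=0; Z[7]=0
i=8: outside box; Z[8]=0
i=9: outside box; Z[9]=0
i=10: outside box; Z[10]=0
i=11: outside box; Z[11]=0
i=12: outside box; Z[12]=0
i=13: outside box; Z[13]=4 grow→box=[13,17)
i=14: min(r-i=3, Z[1]=0)=0; Z[14]=0
i=15: min(r-i=2, Z[2]=0)=0; Z[15]=0
i=16: min(r-i=1, Z[3]=0)=0; Z[16]=0
i=17: outside box; Z[17]=0
i=18: outside box; Z[18]=0
i=19: outside box; Z[19]=1 grow→box=[19,20)
i=20: outside box; Z[20]=0
i=21: outside box; Z[21]=1 grow→box=[21,22)
i=22: outside box; Z[22]=1 grow→box=[22,23)
i=23: outside box; Z[23]=0
i=24: outside box; Z[24]=0
i=25: outside box; Z[25]=1 grow→box=[25,26)
i=26: outside box; Z[26]=0
i=27: outside box; Z[27]=5 grow→box=[27,32)
i=28: min(r-i=4, Z[1]=0)=0; Z[28]=0
i=29: min(r-i=3, Z[2]=0)=0; Z[29]=0
i=30: min(r-i=2, Z[3]=0)=0; Z[30]=0
i=31: min(r-i=1, Z[4]=4)=1; Z[31]=1
i=32: outside box; Z[32]=0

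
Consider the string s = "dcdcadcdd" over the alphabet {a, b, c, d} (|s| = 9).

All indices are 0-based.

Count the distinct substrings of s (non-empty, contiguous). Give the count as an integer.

rank | idx | suffix
   0 |   4 | adcdd
   1 |   3 | cadcdd
   2 |   1 | cdcadcdd
   3 |   6 | cdd
   4 |   8 | d
   5 |   2 | dcadcdd
   6 |   0 | dcdcadcdd
   7 |   5 | dcdd
   8 |   7 | dd

SA = [4, 3, 1, 6, 8, 2, 0, 5, 7]
rank  pair      lcp
   1  s[4:],s[3:]  0  ''
   2  s[3:],s[1:]  1  'c'
   3  s[1:],s[6:]  2  'cd'
   4  s[6:],s[8:]  0  ''
   5  s[8:],s[2:]  1  'd'
   6  s[2:],s[0:]  2  'dc'
   7  s[0:],s[5:]  3  'dcd'
   8  s[5:],s[7:]  1  'd'

n(n+1)/2 = 9·10/2 = 45
Σ LCP = 0 + 0 + 1 + 2 + 0 + 1 + 2 + 3 + 1 = 10
distinct = 45 − 10 = 35

35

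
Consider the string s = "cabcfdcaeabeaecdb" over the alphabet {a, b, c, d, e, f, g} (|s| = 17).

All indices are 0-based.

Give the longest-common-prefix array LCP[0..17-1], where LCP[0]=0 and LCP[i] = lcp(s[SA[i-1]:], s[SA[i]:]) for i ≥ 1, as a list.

rank→(start, suffix):
  0 → (1, 'abcfdcaeabeaecdb')
  1 → (9, 'abeaecdb')
  2 → (7, 'aeabeaecdb')
  3 → (12, 'aecdb')
  4 → (16, 'b')
  5 → (2, 'bcfdcaeabeaecdb')
  6 → (10, 'beaecdb')
  7 → (0, 'cabcfdcaeabeaecdb')
  8 → (6, 'caeabeaecdb')
  9 → (14, 'cdb')
  10 → (3, 'cfdcaeabeaecdb')
  11 → (15, 'db')
  12 → (5, 'dcaeabeaecdb')
  13 → (8, 'eabeaecdb')
  14 → (11, 'eaecdb')
  15 → (13, 'ecdb')
  16 → (4, 'fdcaeabeaecdb')

SA = [1, 9, 7, 12, 16, 2, 10, 0, 6, 14, 3, 15, 5, 8, 11, 13, 4]
i: (SA[i-1],SA[i]) lcp shared
  1: (1,9) 2 'ab'
  2: (9,7) 1 'a'
  3: (7,12) 2 'ae'
  4: (12,16) 0 ''
  5: (16,2) 1 'b'
  6: (2,10) 1 'b'
  7: (10,0) 0 ''
  8: (0,6) 2 'ca'
  9: (6,14) 1 'c'
  10: (14,3) 1 'c'
  11: (3,15) 0 ''
  12: (15,5) 1 'd'
  13: (5,8) 0 ''
  14: (8,11) 2 'ea'
  15: (11,13) 1 'e'
  16: (13,4) 0 ''

[0, 2, 1, 2, 0, 1, 1, 0, 2, 1, 1, 0, 1, 0, 2, 1, 0]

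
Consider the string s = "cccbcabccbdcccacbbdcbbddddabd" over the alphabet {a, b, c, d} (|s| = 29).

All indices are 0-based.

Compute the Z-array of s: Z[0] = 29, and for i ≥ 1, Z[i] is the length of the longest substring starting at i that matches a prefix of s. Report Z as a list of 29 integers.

Z[0]=29
i=1: outside box; Z[1]=2 grow→box=[1,3)
i=2: min(r-i=1, Z[1]=2)=1; Z[2]=1
i=3: outside box; Z[3]=0
i=4: outside box; Z[4]=1 grow→box=[4,5)
i=5: outside box; Z[5]=0
i=6: outside box; Z[6]=0
i=7: outside box; Z[7]=2 grow→box=[7,9)
i=8: min(r-i=1, Z[1]=2)=1; Z[8]=1
i=9: outside box; Z[9]=0
i=10: outside box; Z[10]=0
i=11: outside box; Z[11]=3 grow→box=[11,14)
i=12: min(r-i=2, Z[1]=2)=2; Z[12]=2
i=13: min(r-i=1, Z[2]=1)=1; Z[13]=1
i=14: outside box; Z[14]=0
i=15: outside box; Z[15]=1 grow→box=[15,16)
i=16: outside box; Z[16]=0
i=17: outside box; Z[17]=0
i=18: outside box; Z[18]=0
i=19: outside box; Z[19]=1 grow→box=[19,20)
i=20: outside box; Z[20]=0
i=21: outside box; Z[21]=0
i=22: outside box; Z[22]=0
i=23: outside box; Z[23]=0
i=24: outside box; Z[24]=0
i=25: outside box; Z[25]=0
i=26: outside box; Z[26]=0
i=27: outside box; Z[27]=0
i=28: outside box; Z[28]=0

[29, 2, 1, 0, 1, 0, 0, 2, 1, 0, 0, 3, 2, 1, 0, 1, 0, 0, 0, 1, 0, 0, 0, 0, 0, 0, 0, 0, 0]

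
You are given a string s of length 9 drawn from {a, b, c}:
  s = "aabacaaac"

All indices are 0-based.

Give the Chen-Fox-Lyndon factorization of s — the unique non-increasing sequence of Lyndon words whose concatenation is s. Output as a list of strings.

["aabac", "aaac"]

emit factor 1: 'aabac' (i=0, period=5)
emit factor 2: 'aaac' (i=5, period=4)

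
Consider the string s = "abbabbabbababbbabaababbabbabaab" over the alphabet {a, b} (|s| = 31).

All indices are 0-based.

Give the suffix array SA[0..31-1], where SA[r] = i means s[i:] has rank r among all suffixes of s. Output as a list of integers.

[28, 17, 29, 26, 15, 18, 9, 23, 6, 20, 3, 0, 11, 30, 27, 16, 25, 14, 8, 22, 5, 19, 2, 10, 24, 13, 7, 21, 4, 1, 12]

sorted suffixes:
  #0 SA[0]=28  'aab'
  #1 SA[1]=17  'aababbabbabaab'
  #2 SA[2]=29  'ab'
  #3 SA[3]=26  'abaab'
  #4 SA[4]=15  'abaababbabbabaab'
  #5 SA[5]=18  'ababbabbabaab'
  #6 SA[6]=9  'ababbbabaababbabbabaab'
  #7 SA[7]=23  'abbabaab'
  #8 SA[8]=6  'abbababbbabaababbabbabaab'
  #9 SA[9]=20  'abbabbabaab'
  #10 SA[10]=3  'abbabbababbbabaababbabbabaab'
  #11 SA[11]=0  'abbabbabbababbbabaababbabbabaab'
  #12 SA[12]=11  'abbbabaababbabbabaab'
  #13 SA[13]=30  'b'
  #14 SA[14]=27  'baab'
  #15 SA[15]=16  'baababbabbabaab'
  #16 SA[16]=25  'babaab'
  #17 SA[17]=14  'babaababbabbabaab'
  #18 SA[18]=8  'bababbbabaababbabbabaab'
  #19 SA[19]=22  'babbabaab'
  #20 SA[20]=5  'babbababbbabaababbabbabaab'
  #21 SA[21]=19  'babbabbabaab'
  #22 SA[22]=2  'babbabbababbbabaababbabbabaab'
  #23 SA[23]=10  'babbbabaababbabbabaab'
  #24 SA[24]=24  'bbabaab'
  #25 SA[25]=13  'bbabaababbabbabaab'
  #26 SA[26]=7  'bbababbbabaababbabbabaab'
  #27 SA[27]=21  'bbabbabaab'
  #28 SA[28]=4  'bbabbababbbabaababbabbabaab'
  #29 SA[29]=1  'bbabbabbababbbabaababbabbabaab'
  #30 SA[30]=12  'bbbabaababbabbabaab'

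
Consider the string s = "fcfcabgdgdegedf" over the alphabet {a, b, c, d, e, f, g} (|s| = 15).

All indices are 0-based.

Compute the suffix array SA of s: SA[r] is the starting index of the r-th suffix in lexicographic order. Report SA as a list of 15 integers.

[4, 5, 3, 1, 9, 13, 7, 12, 10, 14, 2, 0, 8, 6, 11]

rank | idx | suffix
   0 |   4 | abgdgdegedf
   1 |   5 | bgdgdegedf
   2 |   3 | cabgdgdegedf
   3 |   1 | cfcabgdgdegedf
   4 |   9 | degedf
   5 |  13 | df
   6 |   7 | dgdegedf
   7 |  12 | edf
   8 |  10 | egedf
   9 |  14 | f
  10 |   2 | fcabgdgdegedf
  11 |   0 | fcfcabgdgdegedf
  12 |   8 | gdegedf
  13 |   6 | gdgdegedf
  14 |  11 | gedf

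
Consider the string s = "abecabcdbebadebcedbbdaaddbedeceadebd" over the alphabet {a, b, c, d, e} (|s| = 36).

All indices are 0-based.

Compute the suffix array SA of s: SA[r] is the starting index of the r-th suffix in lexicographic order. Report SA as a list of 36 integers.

sorted suffixes:
  #0 SA[0]=21  'aaddbedeceadebd'
  #1 SA[1]=4  'abcdbebadebcedbbdaaddbedeceadebd'
  #2 SA[2]=0  'abecabcdbebadebcedbbdaaddbedeceadebd'
  #3 SA[3]=22  'addbedeceadebd'
  #4 SA[4]=11  'adebcedbbdaaddbedeceadebd'
  #5 SA[5]=31  'adebd'
  #6 SA[6]=10  'badebcedbbdaaddbedeceadebd'
  #7 SA[7]=18  'bbdaaddbedeceadebd'
  #8 SA[8]=5  'bcdbebadebcedbbdaaddbedeceadebd'
  #9 SA[9]=14  'bcedbbdaaddbedeceadebd'
  #10 SA[10]=34  'bd'
  #11 SA[11]=19  'bdaaddbedeceadebd'
  #12 SA[12]=8  'bebadebcedbbdaaddbedeceadebd'
  #13 SA[13]=1  'becabcdbebadebcedbbdaaddbedeceadebd'
  #14 SA[14]=25  'bedeceadebd'
  #15 SA[15]=3  'cabcdbebadebcedbbdaaddbedeceadebd'
  #16 SA[16]=6  'cdbebadebcedbbdaaddbedeceadebd'
  #17 SA[17]=29  'ceadebd'
  #18 SA[18]=15  'cedbbdaaddbedeceadebd'
  #19 SA[19]=35  'd'
  #20 SA[20]=20  'daaddbedeceadebd'
  #21 SA[21]=17  'dbbdaaddbedeceadebd'
  #22 SA[22]=7  'dbebadebcedbbdaaddbedeceadebd'
  #23 SA[23]=24  'dbedeceadebd'
  #24 SA[24]=23  'ddbedeceadebd'
  #25 SA[25]=12  'debcedbbdaaddbedeceadebd'
  #26 SA[26]=32  'debd'
  #27 SA[27]=27  'deceadebd'
  #28 SA[28]=30  'eadebd'
  #29 SA[29]=9  'ebadebcedbbdaaddbedeceadebd'
  #30 SA[30]=13  'ebcedbbdaaddbedeceadebd'
  #31 SA[31]=33  'ebd'
  #32 SA[32]=2  'ecabcdbebadebcedbbdaaddbedeceadebd'
  #33 SA[33]=28  'eceadebd'
  #34 SA[34]=16  'edbbdaaddbedeceadebd'
  #35 SA[35]=26  'edeceadebd'

[21, 4, 0, 22, 11, 31, 10, 18, 5, 14, 34, 19, 8, 1, 25, 3, 6, 29, 15, 35, 20, 17, 7, 24, 23, 12, 32, 27, 30, 9, 13, 33, 2, 28, 16, 26]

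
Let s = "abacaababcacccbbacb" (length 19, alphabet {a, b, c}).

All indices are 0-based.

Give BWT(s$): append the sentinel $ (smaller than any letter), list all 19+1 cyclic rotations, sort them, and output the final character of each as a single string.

bca$bbbccaabcaabacca

rank  rotation              last
    0  $abacaababcacccbbacb  b
    1  aababcacccbbacb$abac  c
    2  ababcacccbbacb$abaca  a
    3  abacaababcacccbbacb$  $
    4  abcacccbbacb$abacaab  b
    5  acaababcacccbbacb$ab  b
    6  acb$abacaababcacccbb  b
    7  acccbbacb$abacaababc  c
    8  b$abacaababcacccbbac  c
    9  babcacccbbacb$abacaa  a
   10  bacaababcacccbbacb$a  a
   11  bacb$abacaababcacccb  b
   12  bbacb$abacaababcaccc  c
   13  bcacccbbacb$abacaaba  a
   14  caababcacccbbacb$aba  a
   15  cacccbbacb$abacaabab  b
   16  cb$abacaababcacccbba  a
   17  cbbacb$abacaababcacc  c
   18  ccbbacb$abacaababcac  c
   19  cccbbacb$abacaababca  a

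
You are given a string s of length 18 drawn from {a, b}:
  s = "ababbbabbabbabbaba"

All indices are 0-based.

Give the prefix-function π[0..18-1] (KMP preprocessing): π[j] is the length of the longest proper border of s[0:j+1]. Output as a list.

[0, 0, 1, 2, 0, 0, 1, 2, 0, 1, 2, 0, 1, 2, 0, 1, 2, 3]

π[0] = 0
j=1 s[j]='b': π[1]=0 (border '')
j=2 s[j]='a': π[2]=1 (border 'a')
j=3 s[j]='b': π[3]=2 (border 'ab')
j=4 s[j]='b': k: 2→0; π[4]=0 (border '')
j=5 s[j]='b': π[5]=0 (border '')
j=6 s[j]='a': π[6]=1 (border 'a')
j=7 s[j]='b': π[7]=2 (border 'ab')
j=8 s[j]='b': k: 2→0; π[8]=0 (border '')
j=9 s[j]='a': π[9]=1 (border 'a')
j=10 s[j]='b': π[10]=2 (border 'ab')
j=11 s[j]='b': k: 2→0; π[11]=0 (border '')
j=12 s[j]='a': π[12]=1 (border 'a')
j=13 s[j]='b': π[13]=2 (border 'ab')
j=14 s[j]='b': k: 2→0; π[14]=0 (border '')
j=15 s[j]='a': π[15]=1 (border 'a')
j=16 s[j]='b': π[16]=2 (border 'ab')
j=17 s[j]='a': π[17]=3 (border 'aba')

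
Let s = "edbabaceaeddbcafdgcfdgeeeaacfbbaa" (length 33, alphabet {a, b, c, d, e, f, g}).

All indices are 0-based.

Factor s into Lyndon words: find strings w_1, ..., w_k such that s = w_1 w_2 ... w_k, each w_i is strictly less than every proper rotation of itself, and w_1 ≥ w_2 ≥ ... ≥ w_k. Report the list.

emit factor 1: 'e' (i=0, period=1)
emit factor 2: 'd' (i=1, period=1)
emit factor 3: 'b' (i=2, period=1)
emit factor 4: 'abaceaeddbcafdgcfdgeee' (i=3, period=22)
emit factor 5: 'aacfbb' (i=25, period=6)
emit factor 6: 'a' (i=31, period=1)
emit factor 7: 'a' (i=32, period=1)

["e", "d", "b", "abaceaeddbcafdgcfdgeee", "aacfbb", "a", "a"]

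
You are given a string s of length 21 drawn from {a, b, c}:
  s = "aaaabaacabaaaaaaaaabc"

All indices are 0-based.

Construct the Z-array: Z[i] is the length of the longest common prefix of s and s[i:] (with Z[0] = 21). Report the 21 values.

Z[0]=21
i=1: i≥r, start 0; Z[1]=3 extend→box=[1,4)
i=2: min(r-i=2, Z[1]=3)=2; Z[2]=2
i=3: min(r-i=1, Z[2]=2)=1; Z[3]=1
i=4: i≥r, start 0; Z[4]=0
i=5: i≥r, start 0; Z[5]=2 extend→box=[5,7)
i=6: min(r-i=1, Z[1]=3)=1; Z[6]=1
i=7: i≥r, start 0; Z[7]=0
i=8: i≥r, start 0; Z[8]=1 extend→box=[8,9)
i=9: i≥r, start 0; Z[9]=0
i=10: i≥r, start 0; Z[10]=4 extend→box=[10,14)
i=11: min(r-i=3, Z[1]=3)=3; Z[11]=4 extend→box=[11,15)
i=12: min(r-i=3, Z[1]=3)=3; Z[12]=4 extend→box=[12,16)
i=13: min(r-i=3, Z[1]=3)=3; Z[13]=4 extend→box=[13,17)
i=14: min(r-i=3, Z[1]=3)=3; Z[14]=4 extend→box=[14,18)
i=15: min(r-i=3, Z[1]=3)=3; Z[15]=5 extend→box=[15,20)
i=16: min(r-i=4, Z[1]=3)=3; Z[16]=3
i=17: min(r-i=3, Z[2]=2)=2; Z[17]=2
i=18: min(r-i=2, Z[3]=1)=1; Z[18]=1
i=19: min(r-i=1, Z[4]=0)=0; Z[19]=0
i=20: i≥r, start 0; Z[20]=0

[21, 3, 2, 1, 0, 2, 1, 0, 1, 0, 4, 4, 4, 4, 4, 5, 3, 2, 1, 0, 0]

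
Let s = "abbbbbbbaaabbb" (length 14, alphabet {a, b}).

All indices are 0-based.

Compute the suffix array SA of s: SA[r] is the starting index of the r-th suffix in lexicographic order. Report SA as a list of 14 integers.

[8, 9, 10, 0, 13, 7, 12, 6, 11, 5, 4, 3, 2, 1]

sorted suffixes:
  #0 SA[0]=8  'aaabbb'
  #1 SA[1]=9  'aabbb'
  #2 SA[2]=10  'abbb'
  #3 SA[3]=0  'abbbbbbbaaabbb'
  #4 SA[4]=13  'b'
  #5 SA[5]=7  'baaabbb'
  #6 SA[6]=12  'bb'
  #7 SA[7]=6  'bbaaabbb'
  #8 SA[8]=11  'bbb'
  #9 SA[9]=5  'bbbaaabbb'
  #10 SA[10]=4  'bbbbaaabbb'
  #11 SA[11]=3  'bbbbbaaabbb'
  #12 SA[12]=2  'bbbbbbaaabbb'
  #13 SA[13]=1  'bbbbbbbaaabbb'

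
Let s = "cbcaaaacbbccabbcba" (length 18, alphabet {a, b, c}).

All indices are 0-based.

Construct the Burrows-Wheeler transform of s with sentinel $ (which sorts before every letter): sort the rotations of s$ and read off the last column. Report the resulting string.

abcaacacaccbbbcba$b

rank  rotation             last
    0  $cbcaaaacbbccabbcba  a
    1  a$cbcaaaacbbccabbcb  b
    2  aaaacbbccabbcba$cbc  c
    3  aaacbbccabbcba$cbca  a
    4  aacbbccabbcba$cbcaa  a
    5  abbcba$cbcaaaacbbcc  c
    6  acbbccabbcba$cbcaaa  a
    7  ba$cbcaaaacbbccabbc  c
    8  bbcba$cbcaaaacbbcca  a
    9  bbccabbcba$cbcaaaac  c
   10  bcaaaacbbccabbcba$c  c
   11  bcba$cbcaaaacbbccab  b
   12  bccabbcba$cbcaaaacb  b
   13  caaaacbbccabbcba$cb  b
   14  cabbcba$cbcaaaacbbc  c
   15  cba$cbcaaaacbbccabb  b
   16  cbbccabbcba$cbcaaaa  a
   17  cbcaaaacbbccabbcba$  $
   18  ccabbcba$cbcaaaacbb  b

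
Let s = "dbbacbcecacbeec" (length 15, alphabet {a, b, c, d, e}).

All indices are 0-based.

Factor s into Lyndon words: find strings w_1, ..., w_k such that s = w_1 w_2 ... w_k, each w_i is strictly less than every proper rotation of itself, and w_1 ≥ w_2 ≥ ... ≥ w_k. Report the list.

emit factor 1: 'd' (i=0, period=1)
emit factor 2: 'b' (i=1, period=1)
emit factor 3: 'b' (i=2, period=1)
emit factor 4: 'acbcecacbeec' (i=3, period=12)

["d", "b", "b", "acbcecacbeec"]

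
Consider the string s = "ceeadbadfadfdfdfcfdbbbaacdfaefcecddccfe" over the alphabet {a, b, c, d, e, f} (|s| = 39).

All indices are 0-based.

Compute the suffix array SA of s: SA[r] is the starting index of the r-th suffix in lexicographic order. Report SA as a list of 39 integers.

sorted suffixes:
  #0 SA[0]=22  'aacdfaefcecddccfe'
  #1 SA[1]=23  'acdfaefcecddccfe'
  #2 SA[2]=3  'adbadfadfdfdfcfdbbbaacdfaefcecddccfe'
  #3 SA[3]=6  'adfadfdfdfcfdbbbaacdfaefcecddccfe'
  #4 SA[4]=9  'adfdfdfcfdbbbaacdfaefcecddccfe'
  #5 SA[5]=27  'aefcecddccfe'
  #6 SA[6]=21  'baacdfaefcecddccfe'
  #7 SA[7]=5  'badfadfdfdfcfdbbbaacdfaefcecddccfe'
  #8 SA[8]=20  'bbaacdfaefcecddccfe'
  #9 SA[9]=19  'bbbaacdfaefcecddccfe'
  #10 SA[10]=35  'ccfe'
  #11 SA[11]=32  'cddccfe'
  #12 SA[12]=24  'cdfaefcecddccfe'
  #13 SA[13]=30  'cecddccfe'
  #14 SA[14]=0  'ceeadbadfadfdfdfcfdbbbaacdfaefcecddccfe'
  #15 SA[15]=16  'cfdbbbaacdfaefcecddccfe'
  #16 SA[16]=36  'cfe'
  #17 SA[17]=4  'dbadfadfdfdfcfdbbbaacdfaefcecddccfe'
  #18 SA[18]=18  'dbbbaacdfaefcecddccfe'
  #19 SA[19]=34  'dccfe'
  #20 SA[20]=33  'ddccfe'
  #21 SA[21]=7  'dfadfdfdfcfdbbbaacdfaefcecddccfe'
  #22 SA[22]=25  'dfaefcecddccfe'
  #23 SA[23]=14  'dfcfdbbbaacdfaefcecddccfe'
  #24 SA[24]=12  'dfdfcfdbbbaacdfaefcecddccfe'
  #25 SA[25]=10  'dfdfdfcfdbbbaacdfaefcecddccfe'
  #26 SA[26]=38  'e'
  #27 SA[27]=2  'eadbadfadfdfdfcfdbbbaacdfaefcecddccfe'
  #28 SA[28]=31  'ecddccfe'
  #29 SA[29]=1  'eeadbadfadfdfdfcfdbbbaacdfaefcecddccfe'
  #30 SA[30]=28  'efcecddccfe'
  #31 SA[31]=8  'fadfdfdfcfdbbbaacdfaefcecddccfe'
  #32 SA[32]=26  'faefcecddccfe'
  #33 SA[33]=29  'fcecddccfe'
  #34 SA[34]=15  'fcfdbbbaacdfaefcecddccfe'
  #35 SA[35]=17  'fdbbbaacdfaefcecddccfe'
  #36 SA[36]=13  'fdfcfdbbbaacdfaefcecddccfe'
  #37 SA[37]=11  'fdfdfcfdbbbaacdfaefcecddccfe'
  #38 SA[38]=37  'fe'

[22, 23, 3, 6, 9, 27, 21, 5, 20, 19, 35, 32, 24, 30, 0, 16, 36, 4, 18, 34, 33, 7, 25, 14, 12, 10, 38, 2, 31, 1, 28, 8, 26, 29, 15, 17, 13, 11, 37]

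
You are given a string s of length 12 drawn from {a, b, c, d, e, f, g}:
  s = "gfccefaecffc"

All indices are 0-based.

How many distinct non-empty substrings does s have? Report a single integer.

rank | idx | suffix
   0 |   6 | aecffc
   1 |  11 | c
   2 |   2 | ccefaecffc
   3 |   3 | cefaecffc
   4 |   8 | cffc
   5 |   7 | ecffc
   6 |   4 | efaecffc
   7 |   5 | faecffc
   8 |  10 | fc
   9 |   1 | fccefaecffc
  10 |   9 | ffc
  11 |   0 | gfccefaecffc

SA = [6, 11, 2, 3, 8, 7, 4, 5, 10, 1, 9, 0]
i: (SA[i-1],SA[i]) lcp shared
  1: (6,11) 0 ''
  2: (11,2) 1 'c'
  3: (2,3) 1 'c'
  4: (3,8) 1 'c'
  5: (8,7) 0 ''
  6: (7,4) 1 'e'
  7: (4,5) 0 ''
  8: (5,10) 1 'f'
  9: (10,1) 2 'fc'
  10: (1,9) 1 'f'
  11: (9,0) 0 ''

n(n+1)/2 = 12·13/2 = 78
Σ LCP = 0 + 0 + 1 + 1 + 1 + 0 + 1 + 0 + 1 + 2 + 1 + 0 = 8
distinct = 78 − 8 = 70

70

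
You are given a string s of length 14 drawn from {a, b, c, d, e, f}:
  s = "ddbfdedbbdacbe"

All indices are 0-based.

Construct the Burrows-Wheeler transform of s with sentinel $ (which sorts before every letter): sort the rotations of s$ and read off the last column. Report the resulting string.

rank  rotation         last
    0  $ddbfdedbbdacbe  e
    1  acbe$ddbfdedbbd  d
    2  bbdacbe$ddbfded  d
    3  bdacbe$ddbfdedb  b
    4  be$ddbfdedbbdac  c
    5  bfdedbbdacbe$dd  d
    6  cbe$ddbfdedbbda  a
    7  dacbe$ddbfdedbb  b
    8  dbbdacbe$ddbfde  e
    9  dbfdedbbdacbe$d  d
   10  ddbfdedbbdacbe$  $
   11  dedbbdacbe$ddbf  f
   12  e$ddbfdedbbdacb  b
   13  edbbdacbe$ddbfd  d
   14  fdedbbdacbe$ddb  b

eddbcdabed$fbdb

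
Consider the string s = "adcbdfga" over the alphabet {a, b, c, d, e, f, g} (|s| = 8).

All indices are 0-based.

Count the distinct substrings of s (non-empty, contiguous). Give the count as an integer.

rank→(start, suffix):
  0 → (7, 'a')
  1 → (0, 'adcbdfga')
  2 → (3, 'bdfga')
  3 → (2, 'cbdfga')
  4 → (1, 'dcbdfga')
  5 → (4, 'dfga')
  6 → (5, 'fga')
  7 → (6, 'ga')

SA = [7, 0, 3, 2, 1, 4, 5, 6]
i: (SA[i-1],SA[i]) lcp shared
  1: (7,0) 1 'a'
  2: (0,3) 0 ''
  3: (3,2) 0 ''
  4: (2,1) 0 ''
  5: (1,4) 1 'd'
  6: (4,5) 0 ''
  7: (5,6) 0 ''

n(n+1)/2 = 8·9/2 = 36
Σ LCP = 0 + 1 + 0 + 0 + 0 + 1 + 0 + 0 = 2
distinct = 36 − 2 = 34

34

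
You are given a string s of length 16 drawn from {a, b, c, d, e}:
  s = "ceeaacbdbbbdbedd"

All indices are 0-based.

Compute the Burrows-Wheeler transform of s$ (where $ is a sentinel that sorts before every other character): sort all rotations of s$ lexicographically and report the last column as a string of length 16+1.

rank  rotation           last
    0  $ceeaacbdbbbdbedd  d
    1  aacbdbbbdbedd$cee  e
    2  acbdbbbdbedd$ceea  a
    3  bbbdbedd$ceeaacbd  d
    4  bbdbedd$ceeaacbdb  b
    5  bdbbbdbedd$ceeaac  c
    6  bdbedd$ceeaacbdbb  b
    7  bedd$ceeaacbdbbbd  d
    8  cbdbbbdbedd$ceeaa  a
    9  ceeaacbdbbbdbedd$  $
   10  d$ceeaacbdbbbdbed  d
   11  dbbbdbedd$ceeaacb  b
   12  dbedd$ceeaacbdbbb  b
   13  dd$ceeaacbdbbbdbe  e
   14  eaacbdbbbdbedd$ce  e
   15  edd$ceeaacbdbbbdb  b
   16  eeaacbdbbbdbedd$c  c

deadbcbda$dbbeebc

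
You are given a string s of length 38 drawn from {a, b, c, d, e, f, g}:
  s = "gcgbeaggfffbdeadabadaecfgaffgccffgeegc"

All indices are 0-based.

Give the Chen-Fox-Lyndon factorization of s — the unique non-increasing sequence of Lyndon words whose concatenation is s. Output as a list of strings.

emit factor 1: 'g' (i=0, period=1)
emit factor 2: 'cg' (i=1, period=2)
emit factor 3: 'be' (i=3, period=2)
emit factor 4: 'aggfffbde' (i=5, period=9)
emit factor 5: 'ad' (i=14, period=2)
emit factor 6: 'abadaecfgaffgccffgeegc' (i=16, period=22)

["g", "cg", "be", "aggfffbde", "ad", "abadaecfgaffgccffgeegc"]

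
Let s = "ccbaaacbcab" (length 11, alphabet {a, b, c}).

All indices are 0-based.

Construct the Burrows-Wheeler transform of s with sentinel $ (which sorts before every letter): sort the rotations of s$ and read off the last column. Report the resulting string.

rank  rotation      last
    0  $ccbaaacbcab  b
    1  aaacbcab$ccb  b
    2  aacbcab$ccba  a
    3  ab$ccbaaacbc  c
    4  acbcab$ccbaa  a
    5  b$ccbaaacbca  a
    6  baaacbcab$cc  c
    7  bcab$ccbaaac  c
    8  cab$ccbaaacb  b
    9  cbaaacbcab$c  c
   10  cbcab$ccbaaa  a
   11  ccbaaacbcab$  $

bbacaaccbca$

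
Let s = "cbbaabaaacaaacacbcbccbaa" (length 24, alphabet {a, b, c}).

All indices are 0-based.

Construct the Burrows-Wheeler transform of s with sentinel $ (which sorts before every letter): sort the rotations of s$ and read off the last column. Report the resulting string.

aabbcbaaaaaccabcccaac$abb

rank  rotation                   last
    0  $cbbaabaaacaaacacbcbccbaa  a
    1  a$cbbaabaaacaaacacbcbccba  a
    2  aa$cbbaabaaacaaacacbcbccb  b
    3  aaacaaacacbcbccbaa$cbbaab  b
    4  aaacacbcbccbaa$cbbaabaaac  c
    5  aabaaacaaacacbcbccbaa$cbb  b
    6  aacaaacacbcbccbaa$cbbaaba  a
    7  aacacbcbccbaa$cbbaabaaaca  a
    8  abaaacaaacacbcbccbaa$cbba  a
    9  acaaacacbcbccbaa$cbbaabaa  a
   10  acacbcbccbaa$cbbaabaaacaa  a
   11  acbcbccbaa$cbbaabaaacaaac  c
   12  baa$cbbaabaaacaaacacbcbcc  c
   13  baaacaaacacbcbccbaa$cbbaa  a
   14  baabaaacaaacacbcbccbaa$cb  b
   15  bbaabaaacaaacacbcbccbaa$c  c
   16  bcbccbaa$cbbaabaaacaaacac  c
   17  bccbaa$cbbaabaaacaaacacbc  c
   18  caaacacbcbccbaa$cbbaabaaa  a
   19  cacbcbccbaa$cbbaabaaacaaa  a
   20  cbaa$cbbaabaaacaaacacbcbc  c
   21  cbbaabaaacaaacacbcbccbaa$  $
   22  cbcbccbaa$cbbaabaaacaaaca  a
   23  cbccbaa$cbbaabaaacaaacacb  b
   24  ccbaa$cbbaabaaacaaacacbcb  b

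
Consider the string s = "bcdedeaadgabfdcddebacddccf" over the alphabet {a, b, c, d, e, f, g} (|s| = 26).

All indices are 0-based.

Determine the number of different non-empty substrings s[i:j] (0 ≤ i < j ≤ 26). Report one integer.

rank | idx | suffix
   0 |   6 | aadgabfdcddebacddccf
   1 |  10 | abfdcddebacddccf
   2 |  19 | acddccf
   3 |   7 | adgabfdcddebacddccf
   4 |  18 | bacddccf
   5 |   0 | bcdedeaadgabfdcddebacddccf
   6 |  11 | bfdcddebacddccf
   7 |  23 | ccf
   8 |  20 | cddccf
   9 |  14 | cddebacddccf
  10 |   1 | cdedeaadgabfdcddebacddccf
  11 |  24 | cf
  12 |  22 | dccf
  13 |  13 | dcddebacddccf
  14 |  21 | ddccf
  15 |  15 | ddebacddccf
  16 |   4 | deaadgabfdcddebacddccf
  17 |  16 | debacddccf
  18 |   2 | dedeaadgabfdcddebacddccf
  19 |   8 | dgabfdcddebacddccf
  20 |   5 | eaadgabfdcddebacddccf
  21 |  17 | ebacddccf
  22 |   3 | edeaadgabfdcddebacddccf
  23 |  25 | f
  24 |  12 | fdcddebacddccf
  25 |   9 | gabfdcddebacddccf

SA = [6, 10, 19, 7, 18, 0, 11, 23, 20, 14, 1, 24, 22, 13, 21, 15, 4, 16, 2, 8, 5, 17, 3, 25, 12, 9]
i: (SA[i-1],SA[i]) lcp shared
  1: (6,10) 1 'a'
  2: (10,19) 1 'a'
  3: (19,7) 1 'a'
  4: (7,18) 0 ''
  5: (18,0) 1 'b'
  6: (0,11) 1 'b'
  7: (11,23) 0 ''
  8: (23,20) 1 'c'
  9: (20,14) 3 'cdd'
  10: (14,1) 2 'cd'
  11: (1,24) 1 'c'
  12: (24,22) 0 ''
  13: (22,13) 2 'dc'
  14: (13,21) 1 'd'
  15: (21,15) 2 'dd'
  16: (15,4) 1 'd'
  17: (4,16) 2 'de'
  18: (16,2) 2 'de'
  19: (2,8) 1 'd'
  20: (8,5) 0 ''
  21: (5,17) 1 'e'
  22: (17,3) 1 'e'
  23: (3,25) 0 ''
  24: (25,12) 1 'f'
  25: (12,9) 0 ''

n(n+1)/2 = 26·27/2 = 351
Σ LCP = 0 + 1 + 1 + 1 + 0 + 1 + 1 + 0 + 1 + 3 + 2 + 1 + 0 + 2 + 1 + 2 + 1 + 2 + 2 + 1 + 0 + 1 + 1 + 0 + 1 + 0 = 26
distinct = 351 − 26 = 325

325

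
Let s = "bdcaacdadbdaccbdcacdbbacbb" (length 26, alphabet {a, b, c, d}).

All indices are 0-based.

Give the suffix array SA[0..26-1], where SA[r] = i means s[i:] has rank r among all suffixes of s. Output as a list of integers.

rank | idx | suffix
   0 |   3 | aacdadbdaccbdcacdbbacbb
   1 |  22 | acbb
   2 |  11 | accbdcacdbbacbb
   3 |   4 | acdadbdaccbdcacdbbacbb
   4 |  17 | acdbbacbb
   5 |   7 | adbdaccbdcacdbbacbb
   6 |  25 | b
   7 |  21 | bacbb
   8 |  24 | bb
   9 |  20 | bbacbb
  10 |   9 | bdaccbdcacdbbacbb
  11 |   0 | bdcaacdadbdaccbdcacdbbacbb
  12 |  14 | bdcacdbbacbb
  13 |   2 | caacdadbdaccbdcacdbbacbb
  14 |  16 | cacdbbacbb
  15 |  23 | cbb
  16 |  13 | cbdcacdbbacbb
  17 |  12 | ccbdcacdbbacbb
  18 |   5 | cdadbdaccbdcacdbbacbb
  19 |  18 | cdbbacbb
  20 |  10 | daccbdcacdbbacbb
  21 |   6 | dadbdaccbdcacdbbacbb
  22 |  19 | dbbacbb
  23 |   8 | dbdaccbdcacdbbacbb
  24 |   1 | dcaacdadbdaccbdcacdbbacbb
  25 |  15 | dcacdbbacbb

[3, 22, 11, 4, 17, 7, 25, 21, 24, 20, 9, 0, 14, 2, 16, 23, 13, 12, 5, 18, 10, 6, 19, 8, 1, 15]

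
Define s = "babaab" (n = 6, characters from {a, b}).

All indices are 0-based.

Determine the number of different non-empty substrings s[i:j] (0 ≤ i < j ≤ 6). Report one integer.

15

rank | idx | suffix
   0 |   3 | aab
   1 |   4 | ab
   2 |   1 | abaab
   3 |   5 | b
   4 |   2 | baab
   5 |   0 | babaab

SA = [3, 4, 1, 5, 2, 0]
rank  pair      lcp
   1  s[3:],s[4:]  1  'a'
   2  s[4:],s[1:]  2  'ab'
   3  s[1:],s[5:]  0  ''
   4  s[5:],s[2:]  1  'b'
   5  s[2:],s[0:]  2  'ba'

n(n+1)/2 = 6·7/2 = 21
Σ LCP = 0 + 1 + 2 + 0 + 1 + 2 = 6
distinct = 21 − 6 = 15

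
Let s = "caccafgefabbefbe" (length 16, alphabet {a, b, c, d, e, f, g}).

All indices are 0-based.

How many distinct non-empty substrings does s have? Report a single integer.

123

rank | idx | suffix
   0 |   9 | abbefbe
   1 |   1 | accafgefabbefbe
   2 |   4 | afgefabbefbe
   3 |  10 | bbefbe
   4 |  14 | be
   5 |  11 | befbe
   6 |   0 | caccafgefabbefbe
   7 |   3 | cafgefabbefbe
   8 |   2 | ccafgefabbefbe
   9 |  15 | e
  10 |   7 | efabbefbe
  11 |  12 | efbe
  12 |   8 | fabbefbe
  13 |  13 | fbe
  14 |   5 | fgefabbefbe
  15 |   6 | gefabbefbe

SA = [9, 1, 4, 10, 14, 11, 0, 3, 2, 15, 7, 12, 8, 13, 5, 6]
[i] adj suffixes → lcp
  [1] 9/1 → 1 ('a')
  [2] 1/4 → 1 ('a')
  [3] 4/10 → 0 ('')
  [4] 10/14 → 1 ('b')
  [5] 14/11 → 2 ('be')
  [6] 11/0 → 0 ('')
  [7] 0/3 → 2 ('ca')
  [8] 3/2 → 1 ('c')
  [9] 2/15 → 0 ('')
  [10] 15/7 → 1 ('e')
  [11] 7/12 → 2 ('ef')
  [12] 12/8 → 0 ('')
  [13] 8/13 → 1 ('f')
  [14] 13/5 → 1 ('f')
  [15] 5/6 → 0 ('')

n(n+1)/2 = 16·17/2 = 136
Σ LCP = 0 + 1 + 1 + 0 + 1 + 2 + 0 + 2 + 1 + 0 + 1 + 2 + 0 + 1 + 1 + 0 = 13
distinct = 136 − 13 = 123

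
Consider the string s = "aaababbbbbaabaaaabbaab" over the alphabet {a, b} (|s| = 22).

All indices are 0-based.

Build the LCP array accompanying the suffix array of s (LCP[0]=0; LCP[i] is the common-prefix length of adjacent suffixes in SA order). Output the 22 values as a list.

rank | idx | suffix
   0 |  13 | aaaabbaab
   1 |   0 | aaababbbbbaabaaaabbaab
   2 |  14 | aaabbaab
   3 |  19 | aab
   4 |  10 | aabaaaabbaab
   5 |   1 | aababbbbbaabaaaabbaab
   6 |  15 | aabbaab
   7 |  20 | ab
   8 |  11 | abaaaabbaab
   9 |   2 | ababbbbbaabaaaabbaab
  10 |  16 | abbaab
  11 |   4 | abbbbbaabaaaabbaab
  12 |  21 | b
  13 |  12 | baaaabbaab
  14 |  18 | baab
  15 |   9 | baabaaaabbaab
  16 |   3 | babbbbbaabaaaabbaab
  17 |  17 | bbaab
  18 |   8 | bbaabaaaabbaab
  19 |   7 | bbbaabaaaabbaab
  20 |   6 | bbbbaabaaaabbaab
  21 |   5 | bbbbbaabaaaabbaab

SA = [13, 0, 14, 19, 10, 1, 15, 20, 11, 2, 16, 4, 21, 12, 18, 9, 3, 17, 8, 7, 6, 5]
rank  pair      lcp
   1  s[13:],s[0:]  3  'aaa'
   2  s[0:],s[14:]  4  'aaab'
   3  s[14:],s[19:]  2  'aa'
   4  s[19:],s[10:]  3  'aab'
   5  s[10:],s[1:]  4  'aaba'
   6  s[1:],s[15:]  3  'aab'
   7  s[15:],s[20:]  1  'a'
   8  s[20:],s[11:]  2  'ab'
   9  s[11:],s[2:]  3  'aba'
  10  s[2:],s[16:]  2  'ab'
  11  s[16:],s[4:]  3  'abb'
  12  s[4:],s[21:]  0  ''
  13  s[21:],s[12:]  1  'b'
  14  s[12:],s[18:]  3  'baa'
  15  s[18:],s[9:]  4  'baab'
  16  s[9:],s[3:]  2  'ba'
  17  s[3:],s[17:]  1  'b'
  18  s[17:],s[8:]  5  'bbaab'
  19  s[8:],s[7:]  2  'bb'
  20  s[7:],s[6:]  3  'bbb'
  21  s[6:],s[5:]  4  'bbbb'

[0, 3, 4, 2, 3, 4, 3, 1, 2, 3, 2, 3, 0, 1, 3, 4, 2, 1, 5, 2, 3, 4]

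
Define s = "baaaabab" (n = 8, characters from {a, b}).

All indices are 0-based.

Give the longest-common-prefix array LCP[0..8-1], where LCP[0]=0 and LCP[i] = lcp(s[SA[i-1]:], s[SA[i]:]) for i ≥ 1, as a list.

sorted suffixes:
  #0 SA[0]=1  'aaaabab'
  #1 SA[1]=2  'aaabab'
  #2 SA[2]=3  'aabab'
  #3 SA[3]=6  'ab'
  #4 SA[4]=4  'abab'
  #5 SA[5]=7  'b'
  #6 SA[6]=0  'baaaabab'
  #7 SA[7]=5  'bab'

SA = [1, 2, 3, 6, 4, 7, 0, 5]
rank  pair      lcp
   1  s[1:],s[2:]  3  'aaa'
   2  s[2:],s[3:]  2  'aa'
   3  s[3:],s[6:]  1  'a'
   4  s[6:],s[4:]  2  'ab'
   5  s[4:],s[7:]  0  ''
   6  s[7:],s[0:]  1  'b'
   7  s[0:],s[5:]  2  'ba'

[0, 3, 2, 1, 2, 0, 1, 2]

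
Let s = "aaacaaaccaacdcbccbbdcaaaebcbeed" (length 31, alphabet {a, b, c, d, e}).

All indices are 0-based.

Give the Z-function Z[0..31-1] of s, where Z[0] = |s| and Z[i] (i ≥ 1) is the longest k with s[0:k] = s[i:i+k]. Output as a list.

[31, 2, 1, 0, 4, 2, 1, 0, 0, 2, 1, 0, 0, 0, 0, 0, 0, 0, 0, 0, 0, 3, 2, 1, 0, 0, 0, 0, 0, 0, 0]

Z[0]=31
i=1: fresh scan; Z[1]=2 extend→box=[1,3)
i=2: min(r-i=1, Z[1]=2)=1; Z[2]=1
i=3: fresh scan; Z[3]=0
i=4: fresh scan; Z[4]=4 extend→box=[4,8)
i=5: min(r-i=3, Z[1]=2)=2; Z[5]=2
i=6: min(r-i=2, Z[2]=1)=1; Z[6]=1
i=7: min(r-i=1, Z[3]=0)=0; Z[7]=0
i=8: fresh scan; Z[8]=0
i=9: fresh scan; Z[9]=2 extend→box=[9,11)
i=10: min(r-i=1, Z[1]=2)=1; Z[10]=1
i=11: fresh scan; Z[11]=0
i=12: fresh scan; Z[12]=0
i=13: fresh scan; Z[13]=0
i=14: fresh scan; Z[14]=0
i=15: fresh scan; Z[15]=0
i=16: fresh scan; Z[16]=0
i=17: fresh scan; Z[17]=0
i=18: fresh scan; Z[18]=0
i=19: fresh scan; Z[19]=0
i=20: fresh scan; Z[20]=0
i=21: fresh scan; Z[21]=3 extend→box=[21,24)
i=22: min(r-i=2, Z[1]=2)=2; Z[22]=2
i=23: min(r-i=1, Z[2]=1)=1; Z[23]=1
i=24: fresh scan; Z[24]=0
i=25: fresh scan; Z[25]=0
i=26: fresh scan; Z[26]=0
i=27: fresh scan; Z[27]=0
i=28: fresh scan; Z[28]=0
i=29: fresh scan; Z[29]=0
i=30: fresh scan; Z[30]=0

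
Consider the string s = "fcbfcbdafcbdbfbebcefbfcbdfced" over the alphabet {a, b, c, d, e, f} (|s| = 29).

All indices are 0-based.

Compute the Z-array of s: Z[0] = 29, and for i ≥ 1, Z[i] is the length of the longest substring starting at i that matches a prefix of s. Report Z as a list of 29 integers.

[29, 0, 0, 3, 0, 0, 0, 0, 3, 0, 0, 0, 0, 1, 0, 0, 0, 0, 0, 1, 0, 3, 0, 0, 0, 2, 0, 0, 0]

Z[0]=29
i=1: outside box; Z[1]=0
i=2: outside box; Z[2]=0
i=3: outside box; Z[3]=3 grow→box=[3,6)
i=4: min(r-i=2, Z[1]=0)=0; Z[4]=0
i=5: min(r-i=1, Z[2]=0)=0; Z[5]=0
i=6: outside box; Z[6]=0
i=7: outside box; Z[7]=0
i=8: outside box; Z[8]=3 grow→box=[8,11)
i=9: min(r-i=2, Z[1]=0)=0; Z[9]=0
i=10: min(r-i=1, Z[2]=0)=0; Z[10]=0
i=11: outside box; Z[11]=0
i=12: outside box; Z[12]=0
i=13: outside box; Z[13]=1 grow→box=[13,14)
i=14: outside box; Z[14]=0
i=15: outside box; Z[15]=0
i=16: outside box; Z[16]=0
i=17: outside box; Z[17]=0
i=18: outside box; Z[18]=0
i=19: outside box; Z[19]=1 grow→box=[19,20)
i=20: outside box; Z[20]=0
i=21: outside box; Z[21]=3 grow→box=[21,24)
i=22: min(r-i=2, Z[1]=0)=0; Z[22]=0
i=23: min(r-i=1, Z[2]=0)=0; Z[23]=0
i=24: outside box; Z[24]=0
i=25: outside box; Z[25]=2 grow→box=[25,27)
i=26: min(r-i=1, Z[1]=0)=0; Z[26]=0
i=27: outside box; Z[27]=0
i=28: outside box; Z[28]=0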